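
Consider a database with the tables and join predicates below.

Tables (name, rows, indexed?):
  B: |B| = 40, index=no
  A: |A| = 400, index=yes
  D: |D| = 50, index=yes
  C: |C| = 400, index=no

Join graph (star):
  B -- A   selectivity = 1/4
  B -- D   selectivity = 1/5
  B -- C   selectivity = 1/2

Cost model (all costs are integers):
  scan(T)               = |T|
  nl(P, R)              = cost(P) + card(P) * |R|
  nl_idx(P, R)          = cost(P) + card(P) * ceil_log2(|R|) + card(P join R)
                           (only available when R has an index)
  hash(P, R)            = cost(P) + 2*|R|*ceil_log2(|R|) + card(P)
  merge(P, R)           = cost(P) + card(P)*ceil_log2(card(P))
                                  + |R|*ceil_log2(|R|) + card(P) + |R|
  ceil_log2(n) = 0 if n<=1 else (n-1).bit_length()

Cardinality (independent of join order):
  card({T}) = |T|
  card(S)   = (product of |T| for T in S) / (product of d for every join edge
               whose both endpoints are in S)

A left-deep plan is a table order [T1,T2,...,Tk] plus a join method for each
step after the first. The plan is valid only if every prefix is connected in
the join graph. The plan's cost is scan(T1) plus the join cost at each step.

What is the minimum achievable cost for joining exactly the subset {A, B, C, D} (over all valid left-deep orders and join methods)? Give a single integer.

Selinger DP over subsets of {A,B,C,D}:
  {B}: scan cost=40, card=40
  {A}: scan cost=400, card=400
  {D}: scan cost=50, card=50
  {C}: scan cost=400, card=400
  {AB}: card=4000; try (B,hash)→1280, (A,merge)→4320, (A,nl_idx)→4400, (B,merge)→4680, (A,hash)→7280, (A,nl)→16040 …(+1); best=1280 via (B,hash)
  {BD}: card=400; try (B,hash)→580, (D,merge)→670, (D,hash)→680, (D,nl_idx)→680, (B,merge)→680, (D,nl)→2040 …(+1); best=580 via (B,hash)
  {BC}: card=8000; try (B,hash)→1280, (C,merge)→4320, (B,merge)→4680, (C,hash)→7280, (C,nl)→16040, (B,nl)→16400; best=1280 via (B,hash)
  {ABD}: card=40000; try (D,hash)→5880, (A,hash)→8180, (A,merge)→8580, (A,nl_idx)→44180, (D,merge)→53630, (D,nl_idx)→65280 …(+2); best=5880 via (D,hash)
  {ABC}: card=800000; try (C,hash)→12480, (A,hash)→16480, (C,merge)→57280, (A,merge)→117280, (A,nl_idx)→873280, (C,nl)→1601280 …(+1); best=12480 via (C,hash)
  {BCD}: card=80000; try (C,hash)→8180, (C,merge)→8580, (D,hash)→9880, (D,merge)→113630, (D,nl_idx)→129280, (C,nl)→160580 …(+1); best=8180 via (C,hash)
  {ABCD}: card=8000000; try (C,hash)→53080, (A,hash)→95380, (C,merge)→689880, (D,hash)→813080, (A,merge)→1452180, (A,nl_idx)→8728180 …(+5); best=53080 via (C,hash)

53080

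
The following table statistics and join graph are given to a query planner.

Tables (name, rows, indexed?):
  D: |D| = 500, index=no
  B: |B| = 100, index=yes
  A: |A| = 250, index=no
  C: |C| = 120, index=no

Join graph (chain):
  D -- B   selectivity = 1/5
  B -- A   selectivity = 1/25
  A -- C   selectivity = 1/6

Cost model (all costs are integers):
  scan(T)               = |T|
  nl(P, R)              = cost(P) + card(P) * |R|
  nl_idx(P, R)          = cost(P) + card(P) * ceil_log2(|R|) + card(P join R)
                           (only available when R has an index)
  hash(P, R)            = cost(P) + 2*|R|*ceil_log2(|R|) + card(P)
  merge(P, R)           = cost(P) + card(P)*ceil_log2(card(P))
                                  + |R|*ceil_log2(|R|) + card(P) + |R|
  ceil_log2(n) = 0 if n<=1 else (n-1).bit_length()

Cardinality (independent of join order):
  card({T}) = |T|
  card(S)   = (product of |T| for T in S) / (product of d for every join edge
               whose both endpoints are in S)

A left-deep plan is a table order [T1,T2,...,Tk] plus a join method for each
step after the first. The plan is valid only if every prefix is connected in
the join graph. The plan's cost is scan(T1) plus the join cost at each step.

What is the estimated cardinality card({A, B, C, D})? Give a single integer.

2000000

Tables in S: A(250), B(100), C(120), D(500)
Edges inside S: D-B(d=5), B-A(d=25), A-C(d=6)
numerator = 250 * 100 * 120 * 500 = 1500000000
denominator = 5 * 25 * 6 = 750
card(S) = 1500000000 / 750 = 2000000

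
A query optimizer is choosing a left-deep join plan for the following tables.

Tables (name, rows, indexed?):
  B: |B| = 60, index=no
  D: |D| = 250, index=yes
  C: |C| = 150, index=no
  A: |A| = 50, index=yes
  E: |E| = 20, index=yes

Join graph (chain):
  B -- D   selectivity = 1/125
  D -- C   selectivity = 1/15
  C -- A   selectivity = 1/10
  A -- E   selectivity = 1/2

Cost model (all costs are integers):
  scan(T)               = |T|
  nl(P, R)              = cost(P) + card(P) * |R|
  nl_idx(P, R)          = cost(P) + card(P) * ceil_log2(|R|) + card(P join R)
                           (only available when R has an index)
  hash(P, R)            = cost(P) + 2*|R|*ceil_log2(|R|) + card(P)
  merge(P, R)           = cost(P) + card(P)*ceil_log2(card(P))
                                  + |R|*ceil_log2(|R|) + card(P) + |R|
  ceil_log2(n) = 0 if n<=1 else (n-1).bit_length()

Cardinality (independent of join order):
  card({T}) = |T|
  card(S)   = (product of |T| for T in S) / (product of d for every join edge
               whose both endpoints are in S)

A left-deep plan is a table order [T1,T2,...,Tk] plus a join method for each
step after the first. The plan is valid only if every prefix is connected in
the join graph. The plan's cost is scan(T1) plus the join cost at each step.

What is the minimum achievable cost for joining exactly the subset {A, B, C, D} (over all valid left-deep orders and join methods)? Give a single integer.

4770

Selinger DP over subsets of {A,B,C,D}:
  {B}: scan cost=60, card=60
  {D}: scan cost=250, card=250
  {C}: scan cost=150, card=150
  {A}: scan cost=50, card=50
  {BD}: card=120; try (D,nl_idx)→660, (B,hash)→1220, (D,merge)→2730, (B,merge)→2920, (D,hash)→4120, (D,nl)→15060 …(+1); best=660 via (D,nl_idx)
  {CD}: card=2500; try (C,hash)→2900, (D,merge)→3750, (D,nl_idx)→3850, (C,merge)→3850, (D,hash)→4300, (D,nl)→37650 …(+1); best=2900 via (C,hash)
  {AC}: card=750; try (A,hash)→900, (C,merge)→1750, (A,nl_idx)→1800, (A,merge)→1850, (C,hash)→2500, (C,nl)→7550 …(+1); best=900 via (A,hash)
  {BCD}: card=1200; try (C,merge)→2970, (C,hash)→3180, (B,hash)→6120, (C,nl)→18660, (B,merge)→35820, (B,nl)→152900; best=2970 via (C,merge)
  {ACD}: card=12500; try (D,hash)→5650, (A,hash)→6000, (D,merge)→11400, (D,nl_idx)→19400, (A,nl_idx)→30400, (A,merge)→35750 …(+2); best=5650 via (D,hash)
  {ABCD}: card=6000; try (A,hash)→4770, (A,nl_idx)→16170, (A,merge)→17720, (B,hash)→18870, (A,nl)→62970, (B,merge)→193570 …(+1); best=4770 via (A,hash)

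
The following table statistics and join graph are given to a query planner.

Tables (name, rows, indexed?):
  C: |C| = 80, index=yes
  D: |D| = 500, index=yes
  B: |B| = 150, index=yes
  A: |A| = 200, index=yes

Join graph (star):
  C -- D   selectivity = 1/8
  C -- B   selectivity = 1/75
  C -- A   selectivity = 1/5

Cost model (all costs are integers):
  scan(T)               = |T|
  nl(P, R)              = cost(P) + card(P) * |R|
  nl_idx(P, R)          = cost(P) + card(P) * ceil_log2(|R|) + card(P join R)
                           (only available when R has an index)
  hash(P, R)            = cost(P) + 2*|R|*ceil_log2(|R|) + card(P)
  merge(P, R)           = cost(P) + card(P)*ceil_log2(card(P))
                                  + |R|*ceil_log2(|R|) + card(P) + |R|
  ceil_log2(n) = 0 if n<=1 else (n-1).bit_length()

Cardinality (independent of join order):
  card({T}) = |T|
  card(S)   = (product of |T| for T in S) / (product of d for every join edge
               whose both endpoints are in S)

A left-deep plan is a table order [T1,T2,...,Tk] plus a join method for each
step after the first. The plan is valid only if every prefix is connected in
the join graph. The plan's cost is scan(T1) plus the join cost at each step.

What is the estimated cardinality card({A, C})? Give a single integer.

Tables in S: A(200), C(80)
Edges inside S: C-A(d=5)
numerator = 200 * 80 = 16000
denominator = 5 = 5
card(S) = 16000 / 5 = 3200

3200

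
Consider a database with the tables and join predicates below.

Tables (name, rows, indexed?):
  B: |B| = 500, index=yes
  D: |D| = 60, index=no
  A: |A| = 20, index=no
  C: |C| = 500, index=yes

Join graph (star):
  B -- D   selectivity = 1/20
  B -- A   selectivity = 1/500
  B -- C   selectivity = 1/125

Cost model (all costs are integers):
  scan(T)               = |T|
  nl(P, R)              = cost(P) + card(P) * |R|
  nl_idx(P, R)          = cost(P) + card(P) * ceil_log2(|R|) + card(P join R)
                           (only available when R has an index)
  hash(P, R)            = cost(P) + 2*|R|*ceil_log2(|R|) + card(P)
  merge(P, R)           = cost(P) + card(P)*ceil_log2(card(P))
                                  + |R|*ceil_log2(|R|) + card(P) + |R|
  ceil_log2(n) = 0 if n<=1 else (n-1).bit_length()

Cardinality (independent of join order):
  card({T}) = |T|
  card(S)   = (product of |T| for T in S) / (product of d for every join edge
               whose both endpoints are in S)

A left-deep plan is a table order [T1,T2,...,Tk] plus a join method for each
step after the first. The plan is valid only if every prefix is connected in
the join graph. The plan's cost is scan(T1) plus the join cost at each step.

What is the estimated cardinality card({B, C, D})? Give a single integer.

6000

Tables in S: B(500), C(500), D(60)
Edges inside S: B-D(d=20), B-C(d=125)
numerator = 500 * 500 * 60 = 15000000
denominator = 20 * 125 = 2500
card(S) = 15000000 / 2500 = 6000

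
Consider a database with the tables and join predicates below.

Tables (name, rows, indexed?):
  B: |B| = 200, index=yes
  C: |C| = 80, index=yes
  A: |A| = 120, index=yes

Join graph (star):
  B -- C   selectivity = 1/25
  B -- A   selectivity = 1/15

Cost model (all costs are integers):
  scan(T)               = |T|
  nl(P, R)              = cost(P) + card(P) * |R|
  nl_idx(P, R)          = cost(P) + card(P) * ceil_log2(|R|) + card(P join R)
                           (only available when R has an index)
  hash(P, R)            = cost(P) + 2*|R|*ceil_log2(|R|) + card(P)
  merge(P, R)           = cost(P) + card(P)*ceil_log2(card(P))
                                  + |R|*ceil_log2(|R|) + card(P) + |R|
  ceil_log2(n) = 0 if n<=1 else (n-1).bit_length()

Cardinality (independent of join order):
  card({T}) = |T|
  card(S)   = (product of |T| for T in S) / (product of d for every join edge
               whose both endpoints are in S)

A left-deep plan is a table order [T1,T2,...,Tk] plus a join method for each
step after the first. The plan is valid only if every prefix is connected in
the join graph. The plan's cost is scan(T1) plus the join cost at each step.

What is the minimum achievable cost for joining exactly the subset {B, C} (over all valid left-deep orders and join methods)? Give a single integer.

1360

Selinger DP over subsets of {B,C}:
  {B}: scan cost=200, card=200
  {C}: scan cost=80, card=80
  {BC}: card=640; try (B,nl_idx)→1360, (C,hash)→1520, (C,nl_idx)→2240, (B,merge)→2520, (C,merge)→2640, (B,hash)→3360 …(+2); best=1360 via (B,nl_idx)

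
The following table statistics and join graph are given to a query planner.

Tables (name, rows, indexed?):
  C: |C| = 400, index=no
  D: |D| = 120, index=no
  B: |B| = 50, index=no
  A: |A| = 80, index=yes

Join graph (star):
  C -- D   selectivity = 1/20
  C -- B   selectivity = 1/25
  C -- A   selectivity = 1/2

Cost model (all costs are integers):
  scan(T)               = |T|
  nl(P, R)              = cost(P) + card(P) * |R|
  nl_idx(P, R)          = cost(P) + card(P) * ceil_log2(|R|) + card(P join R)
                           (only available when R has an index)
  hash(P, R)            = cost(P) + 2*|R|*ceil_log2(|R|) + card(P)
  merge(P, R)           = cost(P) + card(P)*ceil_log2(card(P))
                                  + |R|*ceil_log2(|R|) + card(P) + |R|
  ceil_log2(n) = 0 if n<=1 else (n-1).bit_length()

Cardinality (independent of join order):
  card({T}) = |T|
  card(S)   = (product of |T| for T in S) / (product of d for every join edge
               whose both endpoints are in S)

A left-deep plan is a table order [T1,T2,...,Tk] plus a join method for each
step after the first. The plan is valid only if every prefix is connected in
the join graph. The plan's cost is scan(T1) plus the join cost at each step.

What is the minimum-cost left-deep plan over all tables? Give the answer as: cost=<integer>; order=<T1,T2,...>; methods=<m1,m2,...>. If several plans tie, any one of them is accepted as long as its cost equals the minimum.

Selinger DP (subsets sized 1..n):
  {C}: scan cost=400, card=400
  {D}: scan cost=120, card=120
  {B}: scan cost=50, card=50
  {A}: scan cost=80, card=80
  {CD}: card=2400; try (D,hash)→2480, (C,merge)→5080, (D,merge)→5360, (C,hash)→7440, (C,nl)→48120, (D,nl)→48400; best=2480 via (D,hash)
  {BC}: card=800; try (B,hash)→1400, (C,merge)→4400, (B,merge)→4750, (C,hash)→7300, (C,nl)→20050, (B,nl)→20400; best=1400 via (B,hash)
  {AC}: card=16000; try (A,hash)→1920, (C,merge)→4720, (A,merge)→5040, (C,hash)→7360, (A,nl_idx)→19200, (C,nl)→32080 …(+1); best=1920 via (A,hash)
  {BCD}: card=4800; try (D,hash)→3880, (B,hash)→5480, (D,merge)→11160, (B,merge)→34030, (D,nl)→97400, (B,nl)→122480; best=3880 via (D,hash)
  {ACD}: card=96000; try (A,hash)→6000, (D,hash)→19600, (A,merge)→34320, (A,nl_idx)→115280, (A,nl)→194480, (D,merge)→242880 …(+1); best=6000 via (A,hash)
  {ABC}: card=32000; try (A,hash)→3320, (A,merge)→10840, (B,hash)→18520, (A,nl_idx)→39000, (A,nl)→65400, (B,merge)→242270 …(+1); best=3320 via (A,hash)
  {ABCD}: card=192000; try (A,hash)→9800, (D,hash)→37000, (A,merge)→71720, (B,hash)→102600, (A,nl_idx)→229480, (A,nl)→387880 …(+4); best=9800 via (A,hash)

cost=9800; order=C,B,D,A; methods=hash,hash,hash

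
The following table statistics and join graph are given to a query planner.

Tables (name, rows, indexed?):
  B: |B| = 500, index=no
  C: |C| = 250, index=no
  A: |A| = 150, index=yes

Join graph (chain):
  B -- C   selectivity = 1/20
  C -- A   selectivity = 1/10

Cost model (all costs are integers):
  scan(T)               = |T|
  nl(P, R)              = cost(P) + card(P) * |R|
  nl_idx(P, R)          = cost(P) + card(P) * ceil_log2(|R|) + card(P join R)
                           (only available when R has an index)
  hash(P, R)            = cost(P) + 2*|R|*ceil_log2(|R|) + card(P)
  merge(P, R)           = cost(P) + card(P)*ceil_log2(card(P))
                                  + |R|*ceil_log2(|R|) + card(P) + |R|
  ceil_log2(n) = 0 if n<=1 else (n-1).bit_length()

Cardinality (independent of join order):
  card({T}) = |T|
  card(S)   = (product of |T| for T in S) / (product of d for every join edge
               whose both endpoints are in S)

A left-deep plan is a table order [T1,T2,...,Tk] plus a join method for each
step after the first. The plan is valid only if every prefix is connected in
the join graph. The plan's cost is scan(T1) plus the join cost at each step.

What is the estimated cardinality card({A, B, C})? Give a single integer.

Tables in S: A(150), B(500), C(250)
Edges inside S: B-C(d=20), C-A(d=10)
numerator = 150 * 500 * 250 = 18750000
denominator = 20 * 10 = 200
card(S) = 18750000 / 200 = 93750

93750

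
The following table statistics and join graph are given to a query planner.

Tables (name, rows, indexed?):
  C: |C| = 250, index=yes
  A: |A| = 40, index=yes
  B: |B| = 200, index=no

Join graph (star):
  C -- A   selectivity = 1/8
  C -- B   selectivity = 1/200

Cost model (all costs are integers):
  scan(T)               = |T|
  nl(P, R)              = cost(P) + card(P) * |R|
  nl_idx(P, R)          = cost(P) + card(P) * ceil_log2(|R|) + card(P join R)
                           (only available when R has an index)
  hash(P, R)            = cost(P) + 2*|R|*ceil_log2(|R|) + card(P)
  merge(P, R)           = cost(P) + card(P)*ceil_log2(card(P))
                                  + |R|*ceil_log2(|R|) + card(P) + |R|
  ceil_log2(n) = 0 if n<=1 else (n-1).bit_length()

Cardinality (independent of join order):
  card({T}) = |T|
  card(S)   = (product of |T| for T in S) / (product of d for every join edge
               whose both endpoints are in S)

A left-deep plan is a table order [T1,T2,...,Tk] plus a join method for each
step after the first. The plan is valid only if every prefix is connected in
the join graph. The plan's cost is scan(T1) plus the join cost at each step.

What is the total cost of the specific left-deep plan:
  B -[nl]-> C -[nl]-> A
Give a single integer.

60200

step 1: scan B: cost=200, card=200
step 2: join C via nl
    card(P join C) = 200*250/(200) = 250
    cost = 200 + 200*250 = 50200
step 3: join A via nl
    card(P join A) = 250*40/(8) = 1250
    cost = 50200 + 250*40 = 60200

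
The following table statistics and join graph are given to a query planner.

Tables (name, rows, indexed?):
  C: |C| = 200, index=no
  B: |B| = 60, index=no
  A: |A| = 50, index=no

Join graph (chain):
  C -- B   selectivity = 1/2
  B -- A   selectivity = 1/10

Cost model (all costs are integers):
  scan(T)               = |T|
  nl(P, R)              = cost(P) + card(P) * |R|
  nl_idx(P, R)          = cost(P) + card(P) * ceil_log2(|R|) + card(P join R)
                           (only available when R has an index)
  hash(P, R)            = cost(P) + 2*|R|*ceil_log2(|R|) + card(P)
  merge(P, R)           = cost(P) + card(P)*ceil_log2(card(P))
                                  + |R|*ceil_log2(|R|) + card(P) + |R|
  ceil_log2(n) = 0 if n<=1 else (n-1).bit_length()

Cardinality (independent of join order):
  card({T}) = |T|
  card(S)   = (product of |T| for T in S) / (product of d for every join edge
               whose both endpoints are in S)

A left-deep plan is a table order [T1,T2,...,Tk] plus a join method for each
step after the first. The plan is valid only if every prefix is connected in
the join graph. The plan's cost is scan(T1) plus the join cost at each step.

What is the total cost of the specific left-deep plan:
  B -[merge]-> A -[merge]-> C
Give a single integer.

5630

step 1: scan B: cost=60, card=60
step 2: join A via merge
    card(P join A) = 60*50/(10) = 300
    cost = 60 + 60*6 + 50*6 + 60 + 50 = 830
step 3: join C via merge
    card(P join C) = 300*200/(2) = 30000
    cost = 830 + 300*9 + 200*8 + 300 + 200 = 5630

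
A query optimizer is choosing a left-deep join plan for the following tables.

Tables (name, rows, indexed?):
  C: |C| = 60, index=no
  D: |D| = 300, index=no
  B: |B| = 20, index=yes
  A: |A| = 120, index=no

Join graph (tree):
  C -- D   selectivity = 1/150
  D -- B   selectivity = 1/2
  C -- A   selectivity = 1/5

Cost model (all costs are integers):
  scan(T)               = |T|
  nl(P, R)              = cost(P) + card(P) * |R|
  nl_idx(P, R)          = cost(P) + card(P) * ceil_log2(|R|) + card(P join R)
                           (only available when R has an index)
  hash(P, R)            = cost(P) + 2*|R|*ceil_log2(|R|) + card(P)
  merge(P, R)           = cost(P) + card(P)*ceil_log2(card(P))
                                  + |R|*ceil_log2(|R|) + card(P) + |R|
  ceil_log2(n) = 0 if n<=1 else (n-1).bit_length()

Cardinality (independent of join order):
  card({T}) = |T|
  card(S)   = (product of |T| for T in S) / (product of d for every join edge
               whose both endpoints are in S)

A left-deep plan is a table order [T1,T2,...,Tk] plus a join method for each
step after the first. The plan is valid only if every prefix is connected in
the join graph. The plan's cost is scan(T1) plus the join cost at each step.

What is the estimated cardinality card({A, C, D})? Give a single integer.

Tables in S: A(120), C(60), D(300)
Edges inside S: C-D(d=150), C-A(d=5)
numerator = 120 * 60 * 300 = 2160000
denominator = 150 * 5 = 750
card(S) = 2160000 / 750 = 2880

2880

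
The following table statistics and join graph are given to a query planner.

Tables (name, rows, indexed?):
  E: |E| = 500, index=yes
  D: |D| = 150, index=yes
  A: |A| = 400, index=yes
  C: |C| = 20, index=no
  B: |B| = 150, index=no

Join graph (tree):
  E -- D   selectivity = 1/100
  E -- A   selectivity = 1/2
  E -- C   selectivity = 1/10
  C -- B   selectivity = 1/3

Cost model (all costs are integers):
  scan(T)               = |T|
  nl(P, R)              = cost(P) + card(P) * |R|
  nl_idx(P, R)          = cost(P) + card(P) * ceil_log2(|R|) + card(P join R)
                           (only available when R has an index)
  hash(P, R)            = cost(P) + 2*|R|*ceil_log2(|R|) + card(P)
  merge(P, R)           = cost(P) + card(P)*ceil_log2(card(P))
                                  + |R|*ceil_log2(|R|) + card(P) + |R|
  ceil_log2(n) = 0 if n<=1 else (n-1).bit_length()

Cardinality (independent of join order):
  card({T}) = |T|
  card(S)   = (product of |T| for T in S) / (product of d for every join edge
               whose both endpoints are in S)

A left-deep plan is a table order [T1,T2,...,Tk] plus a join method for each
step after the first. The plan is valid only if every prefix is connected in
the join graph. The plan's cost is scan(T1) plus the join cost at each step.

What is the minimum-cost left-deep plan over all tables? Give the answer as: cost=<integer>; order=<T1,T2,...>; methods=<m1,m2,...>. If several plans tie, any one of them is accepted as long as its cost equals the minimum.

cost=89300; order=D,E,C,B,A; methods=nl_idx,hash,hash,hash

Selinger DP (subsets sized 1..n):
  {E}: scan cost=500, card=500
  {D}: scan cost=150, card=150
  {A}: scan cost=400, card=400
  {C}: scan cost=20, card=20
  {B}: scan cost=150, card=150
  {DE}: card=750; try (E,nl_idx)→2250, (D,hash)→3400, (D,nl_idx)→5250, (E,merge)→6500, (D,merge)→6850, (E,hash)→9300 …(+2); best=2250 via (E,nl_idx)
  {AE}: card=100000; try (A,hash)→8200, (E,merge)→9400, (A,merge)→9500, (E,hash)→9800, (E,nl_idx)→104000, (A,nl_idx)→105000 …(+2); best=8200 via (A,hash)
  {CE}: card=1000; try (E,nl_idx)→1200, (C,hash)→1200, (E,merge)→5140, (C,merge)→5620, (E,hash)→9040, (E,nl)→10020 …(+1); best=1200 via (E,nl_idx)
  {BC}: card=1000; try (C,hash)→500, (B,merge)→1490, (C,merge)→1620, (B,hash)→2440, (B,nl)→3020, (C,nl)→3150; best=500 via (C,hash)
  {ADE}: card=150000; try (A,hash)→10200, (A,merge)→14500, (D,hash)→110600, (A,nl_idx)→159000, (A,nl)→302250, (D,nl_idx)→958200 …(+2); best=10200 via (A,hash)
  {CDE}: card=1500; try (C,hash)→3200, (D,hash)→4600, (C,merge)→10620, (D,nl_idx)→10700, (D,merge)→13550, (C,nl)→17250 …(+1); best=3200 via (C,hash)
  {ACE}: card=200000; try (A,hash)→9400, (A,merge)→16200, (C,hash)→108400, (A,nl_idx)→210200, (A,nl)→401200, (C,merge)→1808320 …(+1); best=9400 via (A,hash)
  {BCE}: card=50000; try (B,hash)→4600, (E,hash)→10500, (B,merge)→13550, (E,merge)→16500, (E,nl_idx)→59500, (B,nl)→151200 …(+1); best=4600 via (B,hash)
  {ACDE}: card=300000; try (A,hash)→11900, (A,merge)→25200, (C,hash)→160400, (D,hash)→211800, (A,nl_idx)→316700, (A,nl)→603200 …(+5); best=11900 via (A,hash)
  {BCDE}: card=75000; try (B,hash)→7100, (B,merge)→22550, (D,hash)→57000, (B,nl)→228200, (D,nl_idx)→479600, (D,merge)→855950 …(+1); best=7100 via (B,hash)
  {ABCE}: card=10000000; try (A,hash)→61800, (B,hash)→211800, (A,merge)→858600, (B,merge)→3810750, (A,nl_idx)→10454600, (A,nl)→20004600 …(+1); best=61800 via (A,hash)
  {ABCDE}: card=15000000; try (A,hash)→89300, (B,hash)→314300, (A,merge)→1361100, (B,merge)→6013250, (D,hash)→10064200, (A,nl_idx)→15682100 …(+5); best=89300 via (A,hash)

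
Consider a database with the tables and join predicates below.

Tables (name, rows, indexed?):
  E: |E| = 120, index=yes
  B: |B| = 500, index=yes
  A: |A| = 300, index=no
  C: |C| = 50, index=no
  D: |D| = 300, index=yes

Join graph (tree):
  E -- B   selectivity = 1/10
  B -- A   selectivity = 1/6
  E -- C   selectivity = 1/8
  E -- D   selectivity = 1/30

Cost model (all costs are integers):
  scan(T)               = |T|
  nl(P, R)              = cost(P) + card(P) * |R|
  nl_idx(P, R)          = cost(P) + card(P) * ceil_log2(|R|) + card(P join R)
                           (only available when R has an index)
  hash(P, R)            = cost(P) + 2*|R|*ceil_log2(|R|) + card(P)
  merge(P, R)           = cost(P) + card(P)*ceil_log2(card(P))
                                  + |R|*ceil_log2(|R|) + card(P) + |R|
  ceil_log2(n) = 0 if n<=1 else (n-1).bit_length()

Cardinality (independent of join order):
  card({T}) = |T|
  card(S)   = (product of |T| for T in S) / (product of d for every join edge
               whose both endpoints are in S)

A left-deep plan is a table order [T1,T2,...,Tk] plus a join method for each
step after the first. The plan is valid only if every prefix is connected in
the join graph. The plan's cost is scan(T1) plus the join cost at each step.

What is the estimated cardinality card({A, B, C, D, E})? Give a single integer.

18750000

Tables in S: A(300), B(500), C(50), D(300), E(120)
Edges inside S: E-B(d=10), B-A(d=6), E-C(d=8), E-D(d=30)
numerator = 300 * 500 * 50 * 300 * 120 = 270000000000
denominator = 10 * 6 * 8 * 30 = 14400
card(S) = 270000000000 / 14400 = 18750000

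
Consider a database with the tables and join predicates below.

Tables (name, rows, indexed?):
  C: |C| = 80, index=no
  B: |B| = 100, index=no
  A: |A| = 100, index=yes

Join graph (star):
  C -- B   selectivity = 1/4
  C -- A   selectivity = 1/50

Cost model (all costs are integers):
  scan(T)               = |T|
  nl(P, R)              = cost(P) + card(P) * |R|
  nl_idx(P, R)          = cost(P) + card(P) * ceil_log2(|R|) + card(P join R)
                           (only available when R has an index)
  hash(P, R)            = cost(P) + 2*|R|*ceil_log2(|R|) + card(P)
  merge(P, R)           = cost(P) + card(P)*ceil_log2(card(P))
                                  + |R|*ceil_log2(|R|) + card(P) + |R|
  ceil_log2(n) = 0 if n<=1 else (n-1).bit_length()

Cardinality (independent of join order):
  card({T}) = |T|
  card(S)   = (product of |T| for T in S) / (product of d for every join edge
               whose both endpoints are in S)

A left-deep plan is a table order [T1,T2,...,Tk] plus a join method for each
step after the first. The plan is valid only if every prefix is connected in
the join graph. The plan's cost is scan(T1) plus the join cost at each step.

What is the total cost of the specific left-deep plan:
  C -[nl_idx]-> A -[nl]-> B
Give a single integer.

step 1: scan C: cost=80, card=80
step 2: join A via nl_idx
    card(P join A) = 80*100/(50) = 160
    cost = 80 + 80*7 + 160 = 800
step 3: join B via nl
    card(P join B) = 160*100/(4) = 4000
    cost = 800 + 160*100 = 16800

16800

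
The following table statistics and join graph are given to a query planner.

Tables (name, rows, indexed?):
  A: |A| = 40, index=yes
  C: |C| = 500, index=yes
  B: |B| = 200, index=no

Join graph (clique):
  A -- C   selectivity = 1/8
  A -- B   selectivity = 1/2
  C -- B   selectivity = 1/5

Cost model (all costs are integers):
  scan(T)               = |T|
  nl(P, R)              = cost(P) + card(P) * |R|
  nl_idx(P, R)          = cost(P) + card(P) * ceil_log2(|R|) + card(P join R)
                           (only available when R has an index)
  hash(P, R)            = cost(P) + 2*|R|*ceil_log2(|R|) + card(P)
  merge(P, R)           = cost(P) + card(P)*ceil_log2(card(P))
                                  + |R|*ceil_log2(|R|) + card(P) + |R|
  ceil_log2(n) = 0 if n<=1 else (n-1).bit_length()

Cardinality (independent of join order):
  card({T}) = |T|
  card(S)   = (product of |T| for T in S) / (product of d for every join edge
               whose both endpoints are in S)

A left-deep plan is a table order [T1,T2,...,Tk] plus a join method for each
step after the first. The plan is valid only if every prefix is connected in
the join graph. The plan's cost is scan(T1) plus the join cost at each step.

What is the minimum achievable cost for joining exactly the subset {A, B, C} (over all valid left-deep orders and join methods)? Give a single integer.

Selinger DP over subsets of {A,B,C}:
  {A}: scan cost=40, card=40
  {C}: scan cost=500, card=500
  {B}: scan cost=200, card=200
  {AC}: card=2500; try (A,hash)→1480, (C,nl_idx)→2900, (C,merge)→5320, (A,merge)→5780, (A,nl_idx)→6000, (C,hash)→9080 …(+2); best=1480 via (A,hash)
  {AB}: card=4000; try (A,hash)→880, (B,merge)→2120, (A,merge)→2280, (B,hash)→3280, (A,nl_idx)→5400, (B,nl)→8040 …(+1); best=880 via (A,hash)
  {BC}: card=20000; try (B,hash)→4200, (C,merge)→7000, (B,merge)→7300, (C,hash)→9400, (C,nl_idx)→22000, (C,nl)→100200 …(+1); best=4200 via (B,hash)
  {ABC}: card=50000; try (B,hash)→7180, (C,hash)→13880, (A,hash)→24680, (B,merge)→35780, (C,merge)→57880, (C,nl_idx)→86880 …(+5); best=7180 via (B,hash)

7180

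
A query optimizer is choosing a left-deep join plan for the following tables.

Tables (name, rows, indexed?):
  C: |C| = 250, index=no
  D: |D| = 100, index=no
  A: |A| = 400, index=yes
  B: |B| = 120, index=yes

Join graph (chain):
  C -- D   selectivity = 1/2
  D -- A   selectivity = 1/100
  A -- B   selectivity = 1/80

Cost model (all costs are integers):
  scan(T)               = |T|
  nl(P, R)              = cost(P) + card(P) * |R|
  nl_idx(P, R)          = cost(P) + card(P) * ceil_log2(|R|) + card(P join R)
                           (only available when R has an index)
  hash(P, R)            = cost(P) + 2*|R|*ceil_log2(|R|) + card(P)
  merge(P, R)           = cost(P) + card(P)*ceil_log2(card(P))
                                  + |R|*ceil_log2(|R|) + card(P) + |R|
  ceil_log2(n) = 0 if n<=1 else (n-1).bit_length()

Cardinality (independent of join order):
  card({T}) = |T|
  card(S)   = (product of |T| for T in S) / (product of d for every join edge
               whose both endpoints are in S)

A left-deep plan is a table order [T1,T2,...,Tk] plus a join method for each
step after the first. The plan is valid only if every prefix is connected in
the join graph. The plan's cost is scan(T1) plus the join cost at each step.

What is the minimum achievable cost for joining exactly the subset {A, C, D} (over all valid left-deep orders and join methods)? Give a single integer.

5800

Selinger DP over subsets of {A,C,D}:
  {C}: scan cost=250, card=250
  {D}: scan cost=100, card=100
  {A}: scan cost=400, card=400
  {CD}: card=12500; try (D,hash)→1900, (C,merge)→3150, (D,merge)→3300, (C,hash)→4200, (C,nl)→25100, (D,nl)→25250; best=1900 via (D,hash)
  {AD}: card=400; try (A,nl_idx)→1400, (D,hash)→2200, (A,merge)→4900, (D,merge)→5200, (A,hash)→7400, (A,nl)→40100 …(+1); best=1400 via (A,nl_idx)
  {ACD}: card=50000; try (C,hash)→5800, (C,merge)→7650, (A,hash)→21600, (C,nl)→101400, (A,nl_idx)→164400, (A,merge)→193400 …(+1); best=5800 via (C,hash)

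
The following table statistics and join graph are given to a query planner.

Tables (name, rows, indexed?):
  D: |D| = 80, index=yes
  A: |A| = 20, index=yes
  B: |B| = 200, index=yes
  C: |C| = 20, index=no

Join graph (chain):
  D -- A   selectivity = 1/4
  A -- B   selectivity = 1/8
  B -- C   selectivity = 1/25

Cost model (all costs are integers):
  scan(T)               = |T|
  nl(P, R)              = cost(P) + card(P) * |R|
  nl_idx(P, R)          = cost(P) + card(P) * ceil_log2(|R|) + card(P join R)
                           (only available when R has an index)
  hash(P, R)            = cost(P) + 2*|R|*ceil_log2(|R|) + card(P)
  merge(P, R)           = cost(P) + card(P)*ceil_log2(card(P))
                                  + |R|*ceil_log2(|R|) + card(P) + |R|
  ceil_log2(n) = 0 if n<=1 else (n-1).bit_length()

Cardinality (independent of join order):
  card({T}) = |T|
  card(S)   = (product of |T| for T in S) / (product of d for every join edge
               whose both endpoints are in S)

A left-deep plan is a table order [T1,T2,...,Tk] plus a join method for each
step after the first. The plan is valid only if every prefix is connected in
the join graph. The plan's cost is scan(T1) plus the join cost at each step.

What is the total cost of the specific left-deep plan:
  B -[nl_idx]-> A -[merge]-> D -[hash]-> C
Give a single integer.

step 1: scan B: cost=200, card=200
step 2: join A via nl_idx
    card(P join A) = 200*20/(8) = 500
    cost = 200 + 200*5 + 500 = 1700
step 3: join D via merge
    card(P join D) = 500*80/(4) = 10000
    cost = 1700 + 500*9 + 80*7 + 500 + 80 = 7340
step 4: join C via hash
    card(P join C) = 10000*20/(25) = 8000
    cost = 7340 + 2*20*5 + 10000 = 17540

17540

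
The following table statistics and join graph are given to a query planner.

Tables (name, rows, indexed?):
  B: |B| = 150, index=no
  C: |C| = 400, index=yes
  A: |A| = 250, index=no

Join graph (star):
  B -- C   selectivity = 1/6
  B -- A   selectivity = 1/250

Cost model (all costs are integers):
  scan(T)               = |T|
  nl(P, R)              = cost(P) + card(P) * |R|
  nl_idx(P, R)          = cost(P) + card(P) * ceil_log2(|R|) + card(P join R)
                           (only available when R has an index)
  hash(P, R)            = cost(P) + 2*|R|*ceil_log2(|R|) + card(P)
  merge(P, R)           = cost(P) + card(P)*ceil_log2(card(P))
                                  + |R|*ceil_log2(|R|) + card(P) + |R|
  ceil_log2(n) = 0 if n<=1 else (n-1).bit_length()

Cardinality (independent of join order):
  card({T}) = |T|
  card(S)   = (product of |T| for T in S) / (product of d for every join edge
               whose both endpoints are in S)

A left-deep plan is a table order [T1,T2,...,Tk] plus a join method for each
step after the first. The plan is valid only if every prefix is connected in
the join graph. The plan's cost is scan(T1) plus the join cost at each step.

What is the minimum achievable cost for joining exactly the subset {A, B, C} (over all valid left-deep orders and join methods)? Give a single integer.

8250

Selinger DP over subsets of {A,B,C}:
  {B}: scan cost=150, card=150
  {C}: scan cost=400, card=400
  {A}: scan cost=250, card=250
  {BC}: card=10000; try (B,hash)→3200, (C,merge)→5500, (B,merge)→5750, (C,hash)→7500, (C,nl_idx)→11500, (C,nl)→60150 …(+1); best=3200 via (B,hash)
  {AB}: card=150; try (B,hash)→2900, (A,merge)→3750, (B,merge)→3850, (A,hash)→4300, (A,nl)→37650, (B,nl)→37750; best=2900 via (B,hash)
  {ABC}: card=10000; try (C,merge)→8250, (C,hash)→10250, (C,nl_idx)→14250, (A,hash)→17200, (C,nl)→62900, (A,merge)→155450 …(+1); best=8250 via (C,merge)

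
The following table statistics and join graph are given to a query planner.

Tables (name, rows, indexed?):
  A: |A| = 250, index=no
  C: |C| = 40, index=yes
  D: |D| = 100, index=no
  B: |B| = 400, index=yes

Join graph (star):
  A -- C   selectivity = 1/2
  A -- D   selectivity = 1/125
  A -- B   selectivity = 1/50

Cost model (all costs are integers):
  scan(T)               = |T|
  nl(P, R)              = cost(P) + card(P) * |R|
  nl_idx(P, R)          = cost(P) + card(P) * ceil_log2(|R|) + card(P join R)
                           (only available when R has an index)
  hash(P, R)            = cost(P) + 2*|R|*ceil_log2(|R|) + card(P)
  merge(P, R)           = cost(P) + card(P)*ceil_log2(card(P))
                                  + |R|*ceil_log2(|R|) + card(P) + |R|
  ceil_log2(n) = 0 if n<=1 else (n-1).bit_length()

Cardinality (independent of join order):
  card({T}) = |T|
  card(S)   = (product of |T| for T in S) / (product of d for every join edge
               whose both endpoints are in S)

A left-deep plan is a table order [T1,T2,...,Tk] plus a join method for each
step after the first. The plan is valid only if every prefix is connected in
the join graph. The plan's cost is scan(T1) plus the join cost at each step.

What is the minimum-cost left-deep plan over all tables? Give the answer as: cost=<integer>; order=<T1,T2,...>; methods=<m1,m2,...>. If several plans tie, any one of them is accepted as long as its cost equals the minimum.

cost=7380; order=A,D,B,C; methods=hash,nl_idx,hash

Selinger DP (subsets sized 1..n):
  {A}: scan cost=250, card=250
  {C}: scan cost=40, card=40
  {D}: scan cost=100, card=100
  {B}: scan cost=400, card=400
  {AC}: card=5000; try (C,hash)→980, (A,merge)→2570, (C,merge)→2780, (A,hash)→4080, (C,nl_idx)→6750, (A,nl)→10040 …(+1); best=980 via (C,hash)
  {AD}: card=200; try (D,hash)→1900, (A,merge)→3150, (D,merge)→3300, (A,hash)→4200, (A,nl)→25100, (D,nl)→25250; best=1900 via (D,hash)
  {AB}: card=2000; try (B,nl_idx)→4500, (A,hash)→4800, (B,merge)→6500, (A,merge)→6650, (B,hash)→7700, (B,nl)→100250 …(+1); best=4500 via (B,nl_idx)
  {ACD}: card=4000; try (C,hash)→2580, (C,merge)→3980, (C,nl_idx)→7100, (D,hash)→7380, (C,nl)→9900, (D,merge)→71780 …(+1); best=2580 via (C,hash)
  {ABC}: card=40000; try (C,hash)→6980, (B,hash)→13180, (C,merge)→28780, (C,nl_idx)→56500, (B,merge)→74980, (C,nl)→84500 …(+2); best=6980 via (C,hash)
  {ABD}: card=1600; try (B,nl_idx)→5300, (B,merge)→7700, (D,hash)→7900, (B,hash)→9300, (D,merge)→29300, (B,nl)→81900 …(+1); best=5300 via (B,nl_idx)
  {ABCD}: card=32000; try (C,hash)→7380, (B,hash)→13780, (C,merge)→24780, (C,nl_idx)→46900, (D,hash)→48380, (B,merge)→58580 …(+5); best=7380 via (C,hash)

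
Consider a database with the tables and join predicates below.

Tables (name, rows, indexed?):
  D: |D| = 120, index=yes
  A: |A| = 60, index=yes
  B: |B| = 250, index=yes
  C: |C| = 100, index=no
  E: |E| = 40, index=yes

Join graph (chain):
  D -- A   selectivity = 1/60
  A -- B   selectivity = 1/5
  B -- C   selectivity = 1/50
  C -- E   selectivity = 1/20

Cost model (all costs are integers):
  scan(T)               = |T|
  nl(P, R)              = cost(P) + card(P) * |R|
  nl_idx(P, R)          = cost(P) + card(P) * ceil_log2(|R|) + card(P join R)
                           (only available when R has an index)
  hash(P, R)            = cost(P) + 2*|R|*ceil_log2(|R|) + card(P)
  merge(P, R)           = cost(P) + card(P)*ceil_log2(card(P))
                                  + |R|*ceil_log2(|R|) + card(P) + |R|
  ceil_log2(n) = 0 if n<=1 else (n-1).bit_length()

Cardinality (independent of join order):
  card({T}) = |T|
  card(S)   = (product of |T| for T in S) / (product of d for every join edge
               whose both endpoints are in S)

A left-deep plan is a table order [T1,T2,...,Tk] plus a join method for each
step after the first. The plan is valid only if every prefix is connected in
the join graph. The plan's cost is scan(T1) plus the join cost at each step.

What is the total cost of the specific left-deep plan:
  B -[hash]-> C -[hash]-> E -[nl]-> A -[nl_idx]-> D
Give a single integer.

170880

step 1: scan B: cost=250, card=250
step 2: join C via hash
    card(P join C) = 250*100/(50) = 500
    cost = 250 + 2*100*7 + 250 = 1900
step 3: join E via hash
    card(P join E) = 500*40/(20) = 1000
    cost = 1900 + 2*40*6 + 500 = 2880
step 4: join A via nl
    card(P join A) = 1000*60/(5) = 12000
    cost = 2880 + 1000*60 = 62880
step 5: join D via nl_idx
    card(P join D) = 12000*120/(60) = 24000
    cost = 62880 + 12000*7 + 24000 = 170880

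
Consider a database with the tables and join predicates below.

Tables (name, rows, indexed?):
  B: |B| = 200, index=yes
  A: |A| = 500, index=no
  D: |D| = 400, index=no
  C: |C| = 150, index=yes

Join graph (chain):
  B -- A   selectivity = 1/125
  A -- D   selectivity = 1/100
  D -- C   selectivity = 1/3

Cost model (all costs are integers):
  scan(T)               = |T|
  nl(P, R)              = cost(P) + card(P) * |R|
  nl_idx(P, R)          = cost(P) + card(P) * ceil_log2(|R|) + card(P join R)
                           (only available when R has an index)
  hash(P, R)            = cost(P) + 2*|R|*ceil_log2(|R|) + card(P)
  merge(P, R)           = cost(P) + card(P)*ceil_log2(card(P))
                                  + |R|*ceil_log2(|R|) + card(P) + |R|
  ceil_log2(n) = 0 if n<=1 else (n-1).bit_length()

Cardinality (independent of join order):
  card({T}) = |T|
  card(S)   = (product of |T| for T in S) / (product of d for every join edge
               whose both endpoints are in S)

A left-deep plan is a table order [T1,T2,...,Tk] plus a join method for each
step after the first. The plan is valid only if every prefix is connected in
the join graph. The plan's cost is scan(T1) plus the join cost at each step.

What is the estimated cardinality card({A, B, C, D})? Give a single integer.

Tables in S: A(500), B(200), C(150), D(400)
Edges inside S: B-A(d=125), A-D(d=100), D-C(d=3)
numerator = 500 * 200 * 150 * 400 = 6000000000
denominator = 125 * 100 * 3 = 37500
card(S) = 6000000000 / 37500 = 160000

160000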